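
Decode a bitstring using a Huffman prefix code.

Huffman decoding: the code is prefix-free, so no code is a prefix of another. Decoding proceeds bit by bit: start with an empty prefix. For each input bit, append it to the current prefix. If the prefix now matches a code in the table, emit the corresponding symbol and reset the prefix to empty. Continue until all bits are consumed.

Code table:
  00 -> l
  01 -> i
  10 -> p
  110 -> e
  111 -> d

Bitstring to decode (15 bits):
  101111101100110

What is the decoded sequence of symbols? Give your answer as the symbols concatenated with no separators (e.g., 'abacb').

Bit 0: prefix='1' (no match yet)
Bit 1: prefix='10' -> emit 'p', reset
Bit 2: prefix='1' (no match yet)
Bit 3: prefix='11' (no match yet)
Bit 4: prefix='111' -> emit 'd', reset
Bit 5: prefix='1' (no match yet)
Bit 6: prefix='11' (no match yet)
Bit 7: prefix='110' -> emit 'e', reset
Bit 8: prefix='1' (no match yet)
Bit 9: prefix='11' (no match yet)
Bit 10: prefix='110' -> emit 'e', reset
Bit 11: prefix='0' (no match yet)
Bit 12: prefix='01' -> emit 'i', reset
Bit 13: prefix='1' (no match yet)
Bit 14: prefix='10' -> emit 'p', reset

Answer: pdeeip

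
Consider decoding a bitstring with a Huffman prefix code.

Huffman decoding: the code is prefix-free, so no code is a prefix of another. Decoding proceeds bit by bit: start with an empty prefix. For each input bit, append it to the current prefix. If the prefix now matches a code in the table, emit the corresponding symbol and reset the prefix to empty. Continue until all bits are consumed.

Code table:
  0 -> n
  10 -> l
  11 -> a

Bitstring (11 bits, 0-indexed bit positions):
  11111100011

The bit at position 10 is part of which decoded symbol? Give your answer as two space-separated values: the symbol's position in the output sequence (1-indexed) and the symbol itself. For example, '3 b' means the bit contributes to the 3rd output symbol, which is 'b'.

Answer: 7 a

Derivation:
Bit 0: prefix='1' (no match yet)
Bit 1: prefix='11' -> emit 'a', reset
Bit 2: prefix='1' (no match yet)
Bit 3: prefix='11' -> emit 'a', reset
Bit 4: prefix='1' (no match yet)
Bit 5: prefix='11' -> emit 'a', reset
Bit 6: prefix='0' -> emit 'n', reset
Bit 7: prefix='0' -> emit 'n', reset
Bit 8: prefix='0' -> emit 'n', reset
Bit 9: prefix='1' (no match yet)
Bit 10: prefix='11' -> emit 'a', reset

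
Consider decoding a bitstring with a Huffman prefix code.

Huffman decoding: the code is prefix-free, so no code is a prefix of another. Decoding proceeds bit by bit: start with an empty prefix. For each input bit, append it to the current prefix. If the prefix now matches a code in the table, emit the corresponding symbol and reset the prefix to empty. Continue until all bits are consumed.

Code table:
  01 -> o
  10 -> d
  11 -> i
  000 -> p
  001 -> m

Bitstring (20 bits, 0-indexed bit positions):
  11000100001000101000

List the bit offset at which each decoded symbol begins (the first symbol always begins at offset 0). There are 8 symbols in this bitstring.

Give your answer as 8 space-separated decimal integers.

Answer: 0 2 5 7 10 12 15 17

Derivation:
Bit 0: prefix='1' (no match yet)
Bit 1: prefix='11' -> emit 'i', reset
Bit 2: prefix='0' (no match yet)
Bit 3: prefix='00' (no match yet)
Bit 4: prefix='000' -> emit 'p', reset
Bit 5: prefix='1' (no match yet)
Bit 6: prefix='10' -> emit 'd', reset
Bit 7: prefix='0' (no match yet)
Bit 8: prefix='00' (no match yet)
Bit 9: prefix='000' -> emit 'p', reset
Bit 10: prefix='1' (no match yet)
Bit 11: prefix='10' -> emit 'd', reset
Bit 12: prefix='0' (no match yet)
Bit 13: prefix='00' (no match yet)
Bit 14: prefix='001' -> emit 'm', reset
Bit 15: prefix='0' (no match yet)
Bit 16: prefix='01' -> emit 'o', reset
Bit 17: prefix='0' (no match yet)
Bit 18: prefix='00' (no match yet)
Bit 19: prefix='000' -> emit 'p', reset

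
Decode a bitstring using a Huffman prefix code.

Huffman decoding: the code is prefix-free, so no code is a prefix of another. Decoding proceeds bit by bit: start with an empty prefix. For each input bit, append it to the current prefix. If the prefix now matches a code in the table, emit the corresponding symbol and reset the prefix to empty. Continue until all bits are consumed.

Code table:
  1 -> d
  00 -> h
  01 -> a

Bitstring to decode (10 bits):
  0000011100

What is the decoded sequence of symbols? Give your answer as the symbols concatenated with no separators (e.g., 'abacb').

Bit 0: prefix='0' (no match yet)
Bit 1: prefix='00' -> emit 'h', reset
Bit 2: prefix='0' (no match yet)
Bit 3: prefix='00' -> emit 'h', reset
Bit 4: prefix='0' (no match yet)
Bit 5: prefix='01' -> emit 'a', reset
Bit 6: prefix='1' -> emit 'd', reset
Bit 7: prefix='1' -> emit 'd', reset
Bit 8: prefix='0' (no match yet)
Bit 9: prefix='00' -> emit 'h', reset

Answer: hhaddh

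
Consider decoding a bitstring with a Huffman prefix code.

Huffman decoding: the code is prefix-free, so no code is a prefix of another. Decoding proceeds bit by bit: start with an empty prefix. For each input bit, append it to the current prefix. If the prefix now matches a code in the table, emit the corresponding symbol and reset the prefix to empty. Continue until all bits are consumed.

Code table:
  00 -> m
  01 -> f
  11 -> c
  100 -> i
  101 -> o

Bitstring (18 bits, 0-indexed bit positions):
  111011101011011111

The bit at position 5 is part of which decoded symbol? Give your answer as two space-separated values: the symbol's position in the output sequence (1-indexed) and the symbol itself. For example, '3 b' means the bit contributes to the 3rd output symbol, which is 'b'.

Answer: 3 c

Derivation:
Bit 0: prefix='1' (no match yet)
Bit 1: prefix='11' -> emit 'c', reset
Bit 2: prefix='1' (no match yet)
Bit 3: prefix='10' (no match yet)
Bit 4: prefix='101' -> emit 'o', reset
Bit 5: prefix='1' (no match yet)
Bit 6: prefix='11' -> emit 'c', reset
Bit 7: prefix='0' (no match yet)
Bit 8: prefix='01' -> emit 'f', reset
Bit 9: prefix='0' (no match yet)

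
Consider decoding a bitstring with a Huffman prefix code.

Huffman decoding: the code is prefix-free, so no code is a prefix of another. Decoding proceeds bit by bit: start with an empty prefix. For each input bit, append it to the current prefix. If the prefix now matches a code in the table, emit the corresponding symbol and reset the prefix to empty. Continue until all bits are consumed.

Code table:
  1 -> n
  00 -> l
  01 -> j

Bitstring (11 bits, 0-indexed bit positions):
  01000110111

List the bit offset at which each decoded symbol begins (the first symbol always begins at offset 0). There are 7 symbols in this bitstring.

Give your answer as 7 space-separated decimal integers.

Bit 0: prefix='0' (no match yet)
Bit 1: prefix='01' -> emit 'j', reset
Bit 2: prefix='0' (no match yet)
Bit 3: prefix='00' -> emit 'l', reset
Bit 4: prefix='0' (no match yet)
Bit 5: prefix='01' -> emit 'j', reset
Bit 6: prefix='1' -> emit 'n', reset
Bit 7: prefix='0' (no match yet)
Bit 8: prefix='01' -> emit 'j', reset
Bit 9: prefix='1' -> emit 'n', reset
Bit 10: prefix='1' -> emit 'n', reset

Answer: 0 2 4 6 7 9 10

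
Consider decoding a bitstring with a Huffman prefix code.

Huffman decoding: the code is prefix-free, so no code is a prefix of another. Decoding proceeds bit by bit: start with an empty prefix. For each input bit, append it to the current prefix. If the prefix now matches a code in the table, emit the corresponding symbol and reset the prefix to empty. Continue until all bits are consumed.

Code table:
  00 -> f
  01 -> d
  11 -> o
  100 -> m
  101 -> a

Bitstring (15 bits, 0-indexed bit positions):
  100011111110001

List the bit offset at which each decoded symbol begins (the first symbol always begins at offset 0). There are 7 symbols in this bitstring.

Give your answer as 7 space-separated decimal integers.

Answer: 0 3 5 7 9 11 13

Derivation:
Bit 0: prefix='1' (no match yet)
Bit 1: prefix='10' (no match yet)
Bit 2: prefix='100' -> emit 'm', reset
Bit 3: prefix='0' (no match yet)
Bit 4: prefix='01' -> emit 'd', reset
Bit 5: prefix='1' (no match yet)
Bit 6: prefix='11' -> emit 'o', reset
Bit 7: prefix='1' (no match yet)
Bit 8: prefix='11' -> emit 'o', reset
Bit 9: prefix='1' (no match yet)
Bit 10: prefix='11' -> emit 'o', reset
Bit 11: prefix='0' (no match yet)
Bit 12: prefix='00' -> emit 'f', reset
Bit 13: prefix='0' (no match yet)
Bit 14: prefix='01' -> emit 'd', reset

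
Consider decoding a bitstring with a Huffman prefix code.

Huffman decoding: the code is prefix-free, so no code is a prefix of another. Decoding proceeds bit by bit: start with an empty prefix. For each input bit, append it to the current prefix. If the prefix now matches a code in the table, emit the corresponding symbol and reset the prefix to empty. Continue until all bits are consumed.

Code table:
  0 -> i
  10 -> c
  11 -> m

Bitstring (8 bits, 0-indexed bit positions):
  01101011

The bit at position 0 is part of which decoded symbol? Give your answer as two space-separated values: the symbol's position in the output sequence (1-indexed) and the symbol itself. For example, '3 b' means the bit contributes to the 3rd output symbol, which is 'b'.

Bit 0: prefix='0' -> emit 'i', reset
Bit 1: prefix='1' (no match yet)
Bit 2: prefix='11' -> emit 'm', reset
Bit 3: prefix='0' -> emit 'i', reset
Bit 4: prefix='1' (no match yet)

Answer: 1 i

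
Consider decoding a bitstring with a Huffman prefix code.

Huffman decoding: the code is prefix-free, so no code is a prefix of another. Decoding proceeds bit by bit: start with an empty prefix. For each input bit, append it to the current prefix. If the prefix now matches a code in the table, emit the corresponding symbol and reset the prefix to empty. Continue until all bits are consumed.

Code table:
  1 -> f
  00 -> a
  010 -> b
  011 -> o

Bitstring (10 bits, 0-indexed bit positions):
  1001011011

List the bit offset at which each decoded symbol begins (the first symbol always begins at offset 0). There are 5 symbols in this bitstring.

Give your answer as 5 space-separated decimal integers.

Bit 0: prefix='1' -> emit 'f', reset
Bit 1: prefix='0' (no match yet)
Bit 2: prefix='00' -> emit 'a', reset
Bit 3: prefix='1' -> emit 'f', reset
Bit 4: prefix='0' (no match yet)
Bit 5: prefix='01' (no match yet)
Bit 6: prefix='011' -> emit 'o', reset
Bit 7: prefix='0' (no match yet)
Bit 8: prefix='01' (no match yet)
Bit 9: prefix='011' -> emit 'o', reset

Answer: 0 1 3 4 7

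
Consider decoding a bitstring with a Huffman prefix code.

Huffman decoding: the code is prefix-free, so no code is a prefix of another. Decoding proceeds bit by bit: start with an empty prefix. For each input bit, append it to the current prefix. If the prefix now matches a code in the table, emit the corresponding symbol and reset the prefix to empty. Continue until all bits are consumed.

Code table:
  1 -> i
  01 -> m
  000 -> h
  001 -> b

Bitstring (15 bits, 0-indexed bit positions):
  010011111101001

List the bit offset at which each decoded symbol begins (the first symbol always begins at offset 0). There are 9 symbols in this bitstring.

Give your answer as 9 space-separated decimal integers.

Bit 0: prefix='0' (no match yet)
Bit 1: prefix='01' -> emit 'm', reset
Bit 2: prefix='0' (no match yet)
Bit 3: prefix='00' (no match yet)
Bit 4: prefix='001' -> emit 'b', reset
Bit 5: prefix='1' -> emit 'i', reset
Bit 6: prefix='1' -> emit 'i', reset
Bit 7: prefix='1' -> emit 'i', reset
Bit 8: prefix='1' -> emit 'i', reset
Bit 9: prefix='1' -> emit 'i', reset
Bit 10: prefix='0' (no match yet)
Bit 11: prefix='01' -> emit 'm', reset
Bit 12: prefix='0' (no match yet)
Bit 13: prefix='00' (no match yet)
Bit 14: prefix='001' -> emit 'b', reset

Answer: 0 2 5 6 7 8 9 10 12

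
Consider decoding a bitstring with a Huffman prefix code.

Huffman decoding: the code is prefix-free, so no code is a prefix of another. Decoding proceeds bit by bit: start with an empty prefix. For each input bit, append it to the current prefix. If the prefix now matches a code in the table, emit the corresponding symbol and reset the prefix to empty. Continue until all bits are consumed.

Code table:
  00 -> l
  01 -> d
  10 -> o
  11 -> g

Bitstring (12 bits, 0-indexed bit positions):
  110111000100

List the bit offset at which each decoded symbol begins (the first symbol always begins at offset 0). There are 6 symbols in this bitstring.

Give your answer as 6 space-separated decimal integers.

Bit 0: prefix='1' (no match yet)
Bit 1: prefix='11' -> emit 'g', reset
Bit 2: prefix='0' (no match yet)
Bit 3: prefix='01' -> emit 'd', reset
Bit 4: prefix='1' (no match yet)
Bit 5: prefix='11' -> emit 'g', reset
Bit 6: prefix='0' (no match yet)
Bit 7: prefix='00' -> emit 'l', reset
Bit 8: prefix='0' (no match yet)
Bit 9: prefix='01' -> emit 'd', reset
Bit 10: prefix='0' (no match yet)
Bit 11: prefix='00' -> emit 'l', reset

Answer: 0 2 4 6 8 10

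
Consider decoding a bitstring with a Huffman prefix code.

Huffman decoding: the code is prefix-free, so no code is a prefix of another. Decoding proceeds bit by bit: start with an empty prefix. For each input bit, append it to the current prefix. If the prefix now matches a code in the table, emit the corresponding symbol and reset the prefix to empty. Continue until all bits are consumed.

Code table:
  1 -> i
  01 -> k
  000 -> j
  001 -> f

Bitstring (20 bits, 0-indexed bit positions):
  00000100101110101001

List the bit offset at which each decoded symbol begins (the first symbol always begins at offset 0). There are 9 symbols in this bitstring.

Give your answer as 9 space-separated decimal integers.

Bit 0: prefix='0' (no match yet)
Bit 1: prefix='00' (no match yet)
Bit 2: prefix='000' -> emit 'j', reset
Bit 3: prefix='0' (no match yet)
Bit 4: prefix='00' (no match yet)
Bit 5: prefix='001' -> emit 'f', reset
Bit 6: prefix='0' (no match yet)
Bit 7: prefix='00' (no match yet)
Bit 8: prefix='001' -> emit 'f', reset
Bit 9: prefix='0' (no match yet)
Bit 10: prefix='01' -> emit 'k', reset
Bit 11: prefix='1' -> emit 'i', reset
Bit 12: prefix='1' -> emit 'i', reset
Bit 13: prefix='0' (no match yet)
Bit 14: prefix='01' -> emit 'k', reset
Bit 15: prefix='0' (no match yet)
Bit 16: prefix='01' -> emit 'k', reset
Bit 17: prefix='0' (no match yet)
Bit 18: prefix='00' (no match yet)
Bit 19: prefix='001' -> emit 'f', reset

Answer: 0 3 6 9 11 12 13 15 17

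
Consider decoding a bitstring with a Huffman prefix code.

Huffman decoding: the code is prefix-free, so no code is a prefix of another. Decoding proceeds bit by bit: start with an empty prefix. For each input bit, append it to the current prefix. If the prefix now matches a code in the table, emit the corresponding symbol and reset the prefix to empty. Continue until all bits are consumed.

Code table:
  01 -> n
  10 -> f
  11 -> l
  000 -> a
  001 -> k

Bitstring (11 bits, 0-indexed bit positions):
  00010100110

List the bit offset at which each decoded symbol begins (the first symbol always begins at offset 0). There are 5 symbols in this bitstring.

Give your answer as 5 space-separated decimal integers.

Bit 0: prefix='0' (no match yet)
Bit 1: prefix='00' (no match yet)
Bit 2: prefix='000' -> emit 'a', reset
Bit 3: prefix='1' (no match yet)
Bit 4: prefix='10' -> emit 'f', reset
Bit 5: prefix='1' (no match yet)
Bit 6: prefix='10' -> emit 'f', reset
Bit 7: prefix='0' (no match yet)
Bit 8: prefix='01' -> emit 'n', reset
Bit 9: prefix='1' (no match yet)
Bit 10: prefix='10' -> emit 'f', reset

Answer: 0 3 5 7 9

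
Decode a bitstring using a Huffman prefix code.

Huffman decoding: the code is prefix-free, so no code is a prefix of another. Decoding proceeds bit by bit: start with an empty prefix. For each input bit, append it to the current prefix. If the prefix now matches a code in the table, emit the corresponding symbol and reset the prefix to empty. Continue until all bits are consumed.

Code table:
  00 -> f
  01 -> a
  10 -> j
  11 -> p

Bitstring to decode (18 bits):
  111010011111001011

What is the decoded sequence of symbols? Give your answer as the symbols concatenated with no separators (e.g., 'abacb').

Answer: pjjappfjp

Derivation:
Bit 0: prefix='1' (no match yet)
Bit 1: prefix='11' -> emit 'p', reset
Bit 2: prefix='1' (no match yet)
Bit 3: prefix='10' -> emit 'j', reset
Bit 4: prefix='1' (no match yet)
Bit 5: prefix='10' -> emit 'j', reset
Bit 6: prefix='0' (no match yet)
Bit 7: prefix='01' -> emit 'a', reset
Bit 8: prefix='1' (no match yet)
Bit 9: prefix='11' -> emit 'p', reset
Bit 10: prefix='1' (no match yet)
Bit 11: prefix='11' -> emit 'p', reset
Bit 12: prefix='0' (no match yet)
Bit 13: prefix='00' -> emit 'f', reset
Bit 14: prefix='1' (no match yet)
Bit 15: prefix='10' -> emit 'j', reset
Bit 16: prefix='1' (no match yet)
Bit 17: prefix='11' -> emit 'p', reset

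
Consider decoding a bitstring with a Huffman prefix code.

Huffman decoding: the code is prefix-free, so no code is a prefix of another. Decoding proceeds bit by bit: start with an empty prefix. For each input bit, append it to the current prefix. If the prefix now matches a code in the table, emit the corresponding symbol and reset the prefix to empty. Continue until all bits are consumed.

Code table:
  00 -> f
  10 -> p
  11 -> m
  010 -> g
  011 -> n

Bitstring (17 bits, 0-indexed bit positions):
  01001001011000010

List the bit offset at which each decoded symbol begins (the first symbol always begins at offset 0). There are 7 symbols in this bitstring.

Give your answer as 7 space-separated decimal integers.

Answer: 0 3 6 9 11 13 15

Derivation:
Bit 0: prefix='0' (no match yet)
Bit 1: prefix='01' (no match yet)
Bit 2: prefix='010' -> emit 'g', reset
Bit 3: prefix='0' (no match yet)
Bit 4: prefix='01' (no match yet)
Bit 5: prefix='010' -> emit 'g', reset
Bit 6: prefix='0' (no match yet)
Bit 7: prefix='01' (no match yet)
Bit 8: prefix='010' -> emit 'g', reset
Bit 9: prefix='1' (no match yet)
Bit 10: prefix='11' -> emit 'm', reset
Bit 11: prefix='0' (no match yet)
Bit 12: prefix='00' -> emit 'f', reset
Bit 13: prefix='0' (no match yet)
Bit 14: prefix='00' -> emit 'f', reset
Bit 15: prefix='1' (no match yet)
Bit 16: prefix='10' -> emit 'p', reset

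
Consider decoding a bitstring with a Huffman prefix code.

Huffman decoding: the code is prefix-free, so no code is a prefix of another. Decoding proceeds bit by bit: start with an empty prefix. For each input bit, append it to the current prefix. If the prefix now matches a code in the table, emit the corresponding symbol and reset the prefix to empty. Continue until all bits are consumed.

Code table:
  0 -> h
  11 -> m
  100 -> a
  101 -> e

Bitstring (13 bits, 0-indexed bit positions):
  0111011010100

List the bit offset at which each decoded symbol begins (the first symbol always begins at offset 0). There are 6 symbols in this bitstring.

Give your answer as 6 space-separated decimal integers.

Answer: 0 1 3 6 9 10

Derivation:
Bit 0: prefix='0' -> emit 'h', reset
Bit 1: prefix='1' (no match yet)
Bit 2: prefix='11' -> emit 'm', reset
Bit 3: prefix='1' (no match yet)
Bit 4: prefix='10' (no match yet)
Bit 5: prefix='101' -> emit 'e', reset
Bit 6: prefix='1' (no match yet)
Bit 7: prefix='10' (no match yet)
Bit 8: prefix='101' -> emit 'e', reset
Bit 9: prefix='0' -> emit 'h', reset
Bit 10: prefix='1' (no match yet)
Bit 11: prefix='10' (no match yet)
Bit 12: prefix='100' -> emit 'a', reset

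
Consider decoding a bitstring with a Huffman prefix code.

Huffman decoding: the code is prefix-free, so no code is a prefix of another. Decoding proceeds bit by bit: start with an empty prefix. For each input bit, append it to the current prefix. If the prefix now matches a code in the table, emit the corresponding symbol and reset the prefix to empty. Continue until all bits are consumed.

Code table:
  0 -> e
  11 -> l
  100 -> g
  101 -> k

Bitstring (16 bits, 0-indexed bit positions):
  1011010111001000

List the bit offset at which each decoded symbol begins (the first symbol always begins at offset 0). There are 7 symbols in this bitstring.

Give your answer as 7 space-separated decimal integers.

Answer: 0 3 6 7 9 12 15

Derivation:
Bit 0: prefix='1' (no match yet)
Bit 1: prefix='10' (no match yet)
Bit 2: prefix='101' -> emit 'k', reset
Bit 3: prefix='1' (no match yet)
Bit 4: prefix='10' (no match yet)
Bit 5: prefix='101' -> emit 'k', reset
Bit 6: prefix='0' -> emit 'e', reset
Bit 7: prefix='1' (no match yet)
Bit 8: prefix='11' -> emit 'l', reset
Bit 9: prefix='1' (no match yet)
Bit 10: prefix='10' (no match yet)
Bit 11: prefix='100' -> emit 'g', reset
Bit 12: prefix='1' (no match yet)
Bit 13: prefix='10' (no match yet)
Bit 14: prefix='100' -> emit 'g', reset
Bit 15: prefix='0' -> emit 'e', reset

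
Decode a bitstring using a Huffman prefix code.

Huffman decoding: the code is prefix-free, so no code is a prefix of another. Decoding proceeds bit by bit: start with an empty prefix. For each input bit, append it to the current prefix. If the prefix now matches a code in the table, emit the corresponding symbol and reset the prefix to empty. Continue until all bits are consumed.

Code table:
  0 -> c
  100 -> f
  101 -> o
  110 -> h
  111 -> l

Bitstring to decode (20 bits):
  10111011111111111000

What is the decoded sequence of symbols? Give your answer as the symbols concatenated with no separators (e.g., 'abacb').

Bit 0: prefix='1' (no match yet)
Bit 1: prefix='10' (no match yet)
Bit 2: prefix='101' -> emit 'o', reset
Bit 3: prefix='1' (no match yet)
Bit 4: prefix='11' (no match yet)
Bit 5: prefix='110' -> emit 'h', reset
Bit 6: prefix='1' (no match yet)
Bit 7: prefix='11' (no match yet)
Bit 8: prefix='111' -> emit 'l', reset
Bit 9: prefix='1' (no match yet)
Bit 10: prefix='11' (no match yet)
Bit 11: prefix='111' -> emit 'l', reset
Bit 12: prefix='1' (no match yet)
Bit 13: prefix='11' (no match yet)
Bit 14: prefix='111' -> emit 'l', reset
Bit 15: prefix='1' (no match yet)
Bit 16: prefix='11' (no match yet)
Bit 17: prefix='110' -> emit 'h', reset
Bit 18: prefix='0' -> emit 'c', reset
Bit 19: prefix='0' -> emit 'c', reset

Answer: ohlllhcc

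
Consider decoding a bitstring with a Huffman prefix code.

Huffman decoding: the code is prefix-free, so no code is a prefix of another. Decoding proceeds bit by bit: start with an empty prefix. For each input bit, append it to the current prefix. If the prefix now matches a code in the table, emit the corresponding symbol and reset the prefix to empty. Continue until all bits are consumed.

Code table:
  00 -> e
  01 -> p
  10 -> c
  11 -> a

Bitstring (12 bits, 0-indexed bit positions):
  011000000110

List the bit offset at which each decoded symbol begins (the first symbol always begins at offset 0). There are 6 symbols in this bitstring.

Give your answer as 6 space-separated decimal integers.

Bit 0: prefix='0' (no match yet)
Bit 1: prefix='01' -> emit 'p', reset
Bit 2: prefix='1' (no match yet)
Bit 3: prefix='10' -> emit 'c', reset
Bit 4: prefix='0' (no match yet)
Bit 5: prefix='00' -> emit 'e', reset
Bit 6: prefix='0' (no match yet)
Bit 7: prefix='00' -> emit 'e', reset
Bit 8: prefix='0' (no match yet)
Bit 9: prefix='01' -> emit 'p', reset
Bit 10: prefix='1' (no match yet)
Bit 11: prefix='10' -> emit 'c', reset

Answer: 0 2 4 6 8 10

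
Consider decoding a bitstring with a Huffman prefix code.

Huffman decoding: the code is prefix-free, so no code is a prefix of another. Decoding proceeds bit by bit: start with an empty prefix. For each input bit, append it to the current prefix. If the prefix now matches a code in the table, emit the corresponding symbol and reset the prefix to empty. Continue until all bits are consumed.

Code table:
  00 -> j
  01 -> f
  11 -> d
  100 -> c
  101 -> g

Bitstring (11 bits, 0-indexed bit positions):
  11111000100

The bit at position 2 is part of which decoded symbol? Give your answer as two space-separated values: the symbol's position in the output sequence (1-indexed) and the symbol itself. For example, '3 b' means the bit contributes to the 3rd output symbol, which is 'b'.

Bit 0: prefix='1' (no match yet)
Bit 1: prefix='11' -> emit 'd', reset
Bit 2: prefix='1' (no match yet)
Bit 3: prefix='11' -> emit 'd', reset
Bit 4: prefix='1' (no match yet)
Bit 5: prefix='10' (no match yet)
Bit 6: prefix='100' -> emit 'c', reset

Answer: 2 d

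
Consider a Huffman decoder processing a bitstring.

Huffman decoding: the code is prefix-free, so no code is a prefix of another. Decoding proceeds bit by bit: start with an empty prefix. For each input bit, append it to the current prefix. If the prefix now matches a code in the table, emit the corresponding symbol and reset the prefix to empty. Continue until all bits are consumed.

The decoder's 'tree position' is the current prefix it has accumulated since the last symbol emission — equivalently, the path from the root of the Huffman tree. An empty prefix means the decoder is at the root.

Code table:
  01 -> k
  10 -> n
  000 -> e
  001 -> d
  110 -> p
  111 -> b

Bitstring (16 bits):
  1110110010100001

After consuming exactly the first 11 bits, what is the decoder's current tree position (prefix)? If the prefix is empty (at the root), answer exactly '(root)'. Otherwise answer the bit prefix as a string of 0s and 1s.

Answer: (root)

Derivation:
Bit 0: prefix='1' (no match yet)
Bit 1: prefix='11' (no match yet)
Bit 2: prefix='111' -> emit 'b', reset
Bit 3: prefix='0' (no match yet)
Bit 4: prefix='01' -> emit 'k', reset
Bit 5: prefix='1' (no match yet)
Bit 6: prefix='10' -> emit 'n', reset
Bit 7: prefix='0' (no match yet)
Bit 8: prefix='01' -> emit 'k', reset
Bit 9: prefix='0' (no match yet)
Bit 10: prefix='01' -> emit 'k', reset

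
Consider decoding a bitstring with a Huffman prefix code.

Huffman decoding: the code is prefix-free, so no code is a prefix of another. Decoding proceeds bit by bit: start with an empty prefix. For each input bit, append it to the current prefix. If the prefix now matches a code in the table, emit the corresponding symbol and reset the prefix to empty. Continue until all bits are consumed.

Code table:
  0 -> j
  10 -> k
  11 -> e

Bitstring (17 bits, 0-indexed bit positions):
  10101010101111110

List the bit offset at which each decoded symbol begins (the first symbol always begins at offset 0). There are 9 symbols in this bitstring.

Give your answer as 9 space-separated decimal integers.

Answer: 0 2 4 6 8 10 12 14 16

Derivation:
Bit 0: prefix='1' (no match yet)
Bit 1: prefix='10' -> emit 'k', reset
Bit 2: prefix='1' (no match yet)
Bit 3: prefix='10' -> emit 'k', reset
Bit 4: prefix='1' (no match yet)
Bit 5: prefix='10' -> emit 'k', reset
Bit 6: prefix='1' (no match yet)
Bit 7: prefix='10' -> emit 'k', reset
Bit 8: prefix='1' (no match yet)
Bit 9: prefix='10' -> emit 'k', reset
Bit 10: prefix='1' (no match yet)
Bit 11: prefix='11' -> emit 'e', reset
Bit 12: prefix='1' (no match yet)
Bit 13: prefix='11' -> emit 'e', reset
Bit 14: prefix='1' (no match yet)
Bit 15: prefix='11' -> emit 'e', reset
Bit 16: prefix='0' -> emit 'j', reset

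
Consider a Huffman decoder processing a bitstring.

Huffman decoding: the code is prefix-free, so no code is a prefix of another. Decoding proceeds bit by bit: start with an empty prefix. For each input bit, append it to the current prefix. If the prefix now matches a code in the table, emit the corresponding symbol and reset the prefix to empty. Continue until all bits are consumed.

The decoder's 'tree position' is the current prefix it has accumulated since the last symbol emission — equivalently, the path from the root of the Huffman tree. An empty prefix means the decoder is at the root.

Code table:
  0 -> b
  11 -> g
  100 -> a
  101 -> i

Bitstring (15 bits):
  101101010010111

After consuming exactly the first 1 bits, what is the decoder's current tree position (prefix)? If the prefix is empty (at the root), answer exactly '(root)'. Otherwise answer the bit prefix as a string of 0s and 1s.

Bit 0: prefix='1' (no match yet)

Answer: 1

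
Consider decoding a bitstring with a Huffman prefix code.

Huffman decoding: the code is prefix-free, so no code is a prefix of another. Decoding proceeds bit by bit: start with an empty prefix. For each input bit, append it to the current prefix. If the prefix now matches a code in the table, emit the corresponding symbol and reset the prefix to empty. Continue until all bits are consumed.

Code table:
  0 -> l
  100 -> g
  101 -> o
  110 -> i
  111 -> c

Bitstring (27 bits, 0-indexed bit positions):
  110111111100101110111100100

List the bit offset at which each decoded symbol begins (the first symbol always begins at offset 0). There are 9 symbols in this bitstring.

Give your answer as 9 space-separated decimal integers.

Answer: 0 3 6 9 12 15 18 21 24

Derivation:
Bit 0: prefix='1' (no match yet)
Bit 1: prefix='11' (no match yet)
Bit 2: prefix='110' -> emit 'i', reset
Bit 3: prefix='1' (no match yet)
Bit 4: prefix='11' (no match yet)
Bit 5: prefix='111' -> emit 'c', reset
Bit 6: prefix='1' (no match yet)
Bit 7: prefix='11' (no match yet)
Bit 8: prefix='111' -> emit 'c', reset
Bit 9: prefix='1' (no match yet)
Bit 10: prefix='10' (no match yet)
Bit 11: prefix='100' -> emit 'g', reset
Bit 12: prefix='1' (no match yet)
Bit 13: prefix='10' (no match yet)
Bit 14: prefix='101' -> emit 'o', reset
Bit 15: prefix='1' (no match yet)
Bit 16: prefix='11' (no match yet)
Bit 17: prefix='110' -> emit 'i', reset
Bit 18: prefix='1' (no match yet)
Bit 19: prefix='11' (no match yet)
Bit 20: prefix='111' -> emit 'c', reset
Bit 21: prefix='1' (no match yet)
Bit 22: prefix='10' (no match yet)
Bit 23: prefix='100' -> emit 'g', reset
Bit 24: prefix='1' (no match yet)
Bit 25: prefix='10' (no match yet)
Bit 26: prefix='100' -> emit 'g', reset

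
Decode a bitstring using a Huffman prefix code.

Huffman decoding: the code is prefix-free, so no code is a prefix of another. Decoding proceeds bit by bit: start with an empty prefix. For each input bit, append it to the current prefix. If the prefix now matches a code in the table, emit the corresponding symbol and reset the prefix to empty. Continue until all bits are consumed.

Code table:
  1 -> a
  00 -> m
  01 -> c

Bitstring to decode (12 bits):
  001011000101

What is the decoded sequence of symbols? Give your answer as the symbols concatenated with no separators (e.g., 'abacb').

Answer: macamcc

Derivation:
Bit 0: prefix='0' (no match yet)
Bit 1: prefix='00' -> emit 'm', reset
Bit 2: prefix='1' -> emit 'a', reset
Bit 3: prefix='0' (no match yet)
Bit 4: prefix='01' -> emit 'c', reset
Bit 5: prefix='1' -> emit 'a', reset
Bit 6: prefix='0' (no match yet)
Bit 7: prefix='00' -> emit 'm', reset
Bit 8: prefix='0' (no match yet)
Bit 9: prefix='01' -> emit 'c', reset
Bit 10: prefix='0' (no match yet)
Bit 11: prefix='01' -> emit 'c', reset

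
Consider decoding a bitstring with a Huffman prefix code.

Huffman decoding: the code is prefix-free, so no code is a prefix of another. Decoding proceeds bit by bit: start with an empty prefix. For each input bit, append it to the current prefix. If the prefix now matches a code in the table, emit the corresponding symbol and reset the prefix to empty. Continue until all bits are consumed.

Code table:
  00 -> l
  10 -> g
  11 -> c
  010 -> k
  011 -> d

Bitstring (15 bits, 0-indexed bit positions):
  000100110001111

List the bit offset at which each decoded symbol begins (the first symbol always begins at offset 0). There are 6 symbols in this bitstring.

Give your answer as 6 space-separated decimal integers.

Answer: 0 2 5 8 10 13

Derivation:
Bit 0: prefix='0' (no match yet)
Bit 1: prefix='00' -> emit 'l', reset
Bit 2: prefix='0' (no match yet)
Bit 3: prefix='01' (no match yet)
Bit 4: prefix='010' -> emit 'k', reset
Bit 5: prefix='0' (no match yet)
Bit 6: prefix='01' (no match yet)
Bit 7: prefix='011' -> emit 'd', reset
Bit 8: prefix='0' (no match yet)
Bit 9: prefix='00' -> emit 'l', reset
Bit 10: prefix='0' (no match yet)
Bit 11: prefix='01' (no match yet)
Bit 12: prefix='011' -> emit 'd', reset
Bit 13: prefix='1' (no match yet)
Bit 14: prefix='11' -> emit 'c', reset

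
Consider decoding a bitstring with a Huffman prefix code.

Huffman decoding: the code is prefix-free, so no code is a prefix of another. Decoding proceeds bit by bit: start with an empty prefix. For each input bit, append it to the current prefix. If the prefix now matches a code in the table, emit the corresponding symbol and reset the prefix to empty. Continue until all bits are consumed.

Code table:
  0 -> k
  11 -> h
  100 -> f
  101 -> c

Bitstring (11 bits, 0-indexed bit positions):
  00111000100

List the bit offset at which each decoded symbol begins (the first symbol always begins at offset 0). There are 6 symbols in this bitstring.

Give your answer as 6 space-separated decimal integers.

Answer: 0 1 2 4 7 8

Derivation:
Bit 0: prefix='0' -> emit 'k', reset
Bit 1: prefix='0' -> emit 'k', reset
Bit 2: prefix='1' (no match yet)
Bit 3: prefix='11' -> emit 'h', reset
Bit 4: prefix='1' (no match yet)
Bit 5: prefix='10' (no match yet)
Bit 6: prefix='100' -> emit 'f', reset
Bit 7: prefix='0' -> emit 'k', reset
Bit 8: prefix='1' (no match yet)
Bit 9: prefix='10' (no match yet)
Bit 10: prefix='100' -> emit 'f', reset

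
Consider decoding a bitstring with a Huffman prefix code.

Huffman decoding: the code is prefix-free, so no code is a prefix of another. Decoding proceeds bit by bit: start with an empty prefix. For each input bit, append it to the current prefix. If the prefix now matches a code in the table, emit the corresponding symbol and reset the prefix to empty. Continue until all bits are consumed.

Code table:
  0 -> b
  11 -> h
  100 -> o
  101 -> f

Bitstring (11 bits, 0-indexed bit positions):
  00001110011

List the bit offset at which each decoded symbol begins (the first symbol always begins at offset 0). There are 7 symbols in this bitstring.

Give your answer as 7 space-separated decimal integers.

Bit 0: prefix='0' -> emit 'b', reset
Bit 1: prefix='0' -> emit 'b', reset
Bit 2: prefix='0' -> emit 'b', reset
Bit 3: prefix='0' -> emit 'b', reset
Bit 4: prefix='1' (no match yet)
Bit 5: prefix='11' -> emit 'h', reset
Bit 6: prefix='1' (no match yet)
Bit 7: prefix='10' (no match yet)
Bit 8: prefix='100' -> emit 'o', reset
Bit 9: prefix='1' (no match yet)
Bit 10: prefix='11' -> emit 'h', reset

Answer: 0 1 2 3 4 6 9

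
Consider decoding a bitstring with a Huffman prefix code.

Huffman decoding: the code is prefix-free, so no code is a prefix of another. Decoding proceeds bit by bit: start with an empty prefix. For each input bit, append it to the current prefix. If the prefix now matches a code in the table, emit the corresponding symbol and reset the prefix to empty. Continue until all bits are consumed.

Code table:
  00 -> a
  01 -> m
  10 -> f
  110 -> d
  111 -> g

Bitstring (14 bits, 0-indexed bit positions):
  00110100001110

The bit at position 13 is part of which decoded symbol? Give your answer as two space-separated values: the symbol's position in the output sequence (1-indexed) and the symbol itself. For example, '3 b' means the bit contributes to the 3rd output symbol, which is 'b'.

Bit 0: prefix='0' (no match yet)
Bit 1: prefix='00' -> emit 'a', reset
Bit 2: prefix='1' (no match yet)
Bit 3: prefix='11' (no match yet)
Bit 4: prefix='110' -> emit 'd', reset
Bit 5: prefix='1' (no match yet)
Bit 6: prefix='10' -> emit 'f', reset
Bit 7: prefix='0' (no match yet)
Bit 8: prefix='00' -> emit 'a', reset
Bit 9: prefix='0' (no match yet)
Bit 10: prefix='01' -> emit 'm', reset
Bit 11: prefix='1' (no match yet)
Bit 12: prefix='11' (no match yet)
Bit 13: prefix='110' -> emit 'd', reset

Answer: 6 d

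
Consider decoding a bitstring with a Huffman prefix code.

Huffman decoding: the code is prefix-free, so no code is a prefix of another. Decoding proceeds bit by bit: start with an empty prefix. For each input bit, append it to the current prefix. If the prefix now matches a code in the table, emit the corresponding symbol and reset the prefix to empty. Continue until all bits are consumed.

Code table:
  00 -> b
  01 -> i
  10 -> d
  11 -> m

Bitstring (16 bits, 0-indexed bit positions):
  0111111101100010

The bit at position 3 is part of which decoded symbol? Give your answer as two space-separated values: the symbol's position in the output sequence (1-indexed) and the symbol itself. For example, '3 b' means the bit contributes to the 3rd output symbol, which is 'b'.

Bit 0: prefix='0' (no match yet)
Bit 1: prefix='01' -> emit 'i', reset
Bit 2: prefix='1' (no match yet)
Bit 3: prefix='11' -> emit 'm', reset
Bit 4: prefix='1' (no match yet)
Bit 5: prefix='11' -> emit 'm', reset
Bit 6: prefix='1' (no match yet)
Bit 7: prefix='11' -> emit 'm', reset

Answer: 2 m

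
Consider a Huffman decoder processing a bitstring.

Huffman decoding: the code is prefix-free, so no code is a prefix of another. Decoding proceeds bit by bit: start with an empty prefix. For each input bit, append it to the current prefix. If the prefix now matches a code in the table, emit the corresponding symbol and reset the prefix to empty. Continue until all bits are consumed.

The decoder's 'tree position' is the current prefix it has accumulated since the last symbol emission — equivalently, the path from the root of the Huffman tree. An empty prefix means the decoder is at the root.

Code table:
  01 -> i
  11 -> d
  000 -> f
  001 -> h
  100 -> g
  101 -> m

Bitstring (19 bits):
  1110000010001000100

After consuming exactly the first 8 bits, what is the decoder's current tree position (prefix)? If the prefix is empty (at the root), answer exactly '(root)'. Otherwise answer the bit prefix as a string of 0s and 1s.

Answer: (root)

Derivation:
Bit 0: prefix='1' (no match yet)
Bit 1: prefix='11' -> emit 'd', reset
Bit 2: prefix='1' (no match yet)
Bit 3: prefix='10' (no match yet)
Bit 4: prefix='100' -> emit 'g', reset
Bit 5: prefix='0' (no match yet)
Bit 6: prefix='00' (no match yet)
Bit 7: prefix='000' -> emit 'f', reset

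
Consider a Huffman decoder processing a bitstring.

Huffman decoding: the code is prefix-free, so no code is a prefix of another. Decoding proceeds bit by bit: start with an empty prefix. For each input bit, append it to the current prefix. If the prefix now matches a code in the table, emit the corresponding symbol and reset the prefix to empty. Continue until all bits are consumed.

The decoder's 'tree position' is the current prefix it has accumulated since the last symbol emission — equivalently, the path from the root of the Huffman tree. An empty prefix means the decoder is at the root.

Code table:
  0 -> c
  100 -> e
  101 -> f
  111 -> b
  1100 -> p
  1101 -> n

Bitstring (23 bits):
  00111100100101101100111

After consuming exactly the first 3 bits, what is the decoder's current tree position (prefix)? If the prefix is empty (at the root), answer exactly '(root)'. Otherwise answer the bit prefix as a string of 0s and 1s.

Answer: 1

Derivation:
Bit 0: prefix='0' -> emit 'c', reset
Bit 1: prefix='0' -> emit 'c', reset
Bit 2: prefix='1' (no match yet)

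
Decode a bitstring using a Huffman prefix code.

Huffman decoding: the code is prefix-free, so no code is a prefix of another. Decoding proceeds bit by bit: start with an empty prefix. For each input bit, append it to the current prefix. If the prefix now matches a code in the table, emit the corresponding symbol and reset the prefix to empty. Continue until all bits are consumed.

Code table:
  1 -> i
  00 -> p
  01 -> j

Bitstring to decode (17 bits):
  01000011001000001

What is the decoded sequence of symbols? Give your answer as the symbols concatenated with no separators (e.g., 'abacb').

Bit 0: prefix='0' (no match yet)
Bit 1: prefix='01' -> emit 'j', reset
Bit 2: prefix='0' (no match yet)
Bit 3: prefix='00' -> emit 'p', reset
Bit 4: prefix='0' (no match yet)
Bit 5: prefix='00' -> emit 'p', reset
Bit 6: prefix='1' -> emit 'i', reset
Bit 7: prefix='1' -> emit 'i', reset
Bit 8: prefix='0' (no match yet)
Bit 9: prefix='00' -> emit 'p', reset
Bit 10: prefix='1' -> emit 'i', reset
Bit 11: prefix='0' (no match yet)
Bit 12: prefix='00' -> emit 'p', reset
Bit 13: prefix='0' (no match yet)
Bit 14: prefix='00' -> emit 'p', reset
Bit 15: prefix='0' (no match yet)
Bit 16: prefix='01' -> emit 'j', reset

Answer: jppiipippj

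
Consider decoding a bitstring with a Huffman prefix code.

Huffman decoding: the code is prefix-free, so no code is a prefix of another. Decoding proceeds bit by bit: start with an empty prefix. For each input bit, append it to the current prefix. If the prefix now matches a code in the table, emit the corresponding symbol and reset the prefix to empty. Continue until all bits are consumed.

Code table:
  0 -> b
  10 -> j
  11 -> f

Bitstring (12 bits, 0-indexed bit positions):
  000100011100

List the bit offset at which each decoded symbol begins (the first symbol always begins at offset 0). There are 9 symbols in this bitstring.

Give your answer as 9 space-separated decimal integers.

Answer: 0 1 2 3 5 6 7 9 11

Derivation:
Bit 0: prefix='0' -> emit 'b', reset
Bit 1: prefix='0' -> emit 'b', reset
Bit 2: prefix='0' -> emit 'b', reset
Bit 3: prefix='1' (no match yet)
Bit 4: prefix='10' -> emit 'j', reset
Bit 5: prefix='0' -> emit 'b', reset
Bit 6: prefix='0' -> emit 'b', reset
Bit 7: prefix='1' (no match yet)
Bit 8: prefix='11' -> emit 'f', reset
Bit 9: prefix='1' (no match yet)
Bit 10: prefix='10' -> emit 'j', reset
Bit 11: prefix='0' -> emit 'b', reset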